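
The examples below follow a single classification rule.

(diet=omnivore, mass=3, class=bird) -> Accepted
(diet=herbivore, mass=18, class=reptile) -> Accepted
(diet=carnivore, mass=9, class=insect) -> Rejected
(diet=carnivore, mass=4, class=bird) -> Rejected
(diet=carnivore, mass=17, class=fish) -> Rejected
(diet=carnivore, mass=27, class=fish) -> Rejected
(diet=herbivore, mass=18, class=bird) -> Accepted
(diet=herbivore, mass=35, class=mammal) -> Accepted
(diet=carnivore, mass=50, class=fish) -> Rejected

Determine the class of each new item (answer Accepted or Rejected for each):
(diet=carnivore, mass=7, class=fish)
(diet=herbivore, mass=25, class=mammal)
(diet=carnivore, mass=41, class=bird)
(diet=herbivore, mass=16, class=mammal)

The pattern is that an item is 'Accepted' exactly when: diet is not carnivore.
(diet=carnivore, mass=7, class=fish): Rejected (diet is carnivore). (diet=herbivore, mass=25, class=mammal): Accepted (diet is herbivore). (diet=carnivore, mass=41, class=bird): Rejected (diet is carnivore). (diet=herbivore, mass=16, class=mammal): Accepted (diet is herbivore).

Rejected, Accepted, Rejected, Accepted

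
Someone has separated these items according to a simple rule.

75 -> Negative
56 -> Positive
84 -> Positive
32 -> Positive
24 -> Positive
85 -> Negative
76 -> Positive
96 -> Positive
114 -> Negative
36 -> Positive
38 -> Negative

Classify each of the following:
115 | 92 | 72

Negative, Positive, Positive

All 'Positive' examples share one property — multiple of 4 — and every 'Negative' example lacks it.
115 — 115 = 4·28 + 3, hence Negative. 92 — 92 = 4·23, hence Positive. 72 — 72 = 4·18, hence Positive.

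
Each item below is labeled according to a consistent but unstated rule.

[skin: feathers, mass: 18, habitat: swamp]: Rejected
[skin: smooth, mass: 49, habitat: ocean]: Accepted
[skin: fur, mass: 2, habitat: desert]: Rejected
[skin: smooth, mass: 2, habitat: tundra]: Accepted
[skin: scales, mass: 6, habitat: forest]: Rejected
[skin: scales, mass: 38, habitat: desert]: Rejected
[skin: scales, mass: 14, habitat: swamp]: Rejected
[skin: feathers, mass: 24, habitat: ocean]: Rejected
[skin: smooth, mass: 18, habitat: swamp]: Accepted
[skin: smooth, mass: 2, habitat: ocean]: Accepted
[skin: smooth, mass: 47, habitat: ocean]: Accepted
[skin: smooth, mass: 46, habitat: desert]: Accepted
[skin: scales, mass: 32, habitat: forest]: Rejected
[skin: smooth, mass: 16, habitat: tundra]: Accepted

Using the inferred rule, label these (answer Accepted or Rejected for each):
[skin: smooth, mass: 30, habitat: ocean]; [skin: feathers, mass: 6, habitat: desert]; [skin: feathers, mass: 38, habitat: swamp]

One predicate separates the groups cleanly: skin is smooth.
[skin: smooth, mass: 30, habitat: ocean]: skin is smooth — fits, so Accepted. [skin: feathers, mass: 6, habitat: desert]: skin is feathers — fails the rule, so Rejected. [skin: feathers, mass: 38, habitat: swamp]: skin is feathers — fails the rule, so Rejected.

Accepted, Rejected, Rejected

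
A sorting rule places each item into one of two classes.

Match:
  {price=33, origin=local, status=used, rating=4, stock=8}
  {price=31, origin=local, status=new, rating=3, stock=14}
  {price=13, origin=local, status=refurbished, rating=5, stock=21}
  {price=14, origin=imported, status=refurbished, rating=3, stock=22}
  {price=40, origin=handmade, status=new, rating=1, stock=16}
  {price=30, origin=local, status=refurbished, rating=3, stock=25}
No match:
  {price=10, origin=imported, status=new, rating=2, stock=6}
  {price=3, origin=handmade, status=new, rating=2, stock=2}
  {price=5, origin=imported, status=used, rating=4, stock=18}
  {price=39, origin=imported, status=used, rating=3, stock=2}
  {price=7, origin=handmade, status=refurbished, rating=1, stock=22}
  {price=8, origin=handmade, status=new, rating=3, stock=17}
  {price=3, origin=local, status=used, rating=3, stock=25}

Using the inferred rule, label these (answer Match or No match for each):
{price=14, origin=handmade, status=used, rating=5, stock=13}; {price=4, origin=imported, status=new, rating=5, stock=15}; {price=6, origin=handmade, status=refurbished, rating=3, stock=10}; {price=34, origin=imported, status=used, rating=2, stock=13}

The simplest hypothesis consistent with all the labels is: stock ≥ 6 AND price ≥ 13.

Match, No match, No match, Match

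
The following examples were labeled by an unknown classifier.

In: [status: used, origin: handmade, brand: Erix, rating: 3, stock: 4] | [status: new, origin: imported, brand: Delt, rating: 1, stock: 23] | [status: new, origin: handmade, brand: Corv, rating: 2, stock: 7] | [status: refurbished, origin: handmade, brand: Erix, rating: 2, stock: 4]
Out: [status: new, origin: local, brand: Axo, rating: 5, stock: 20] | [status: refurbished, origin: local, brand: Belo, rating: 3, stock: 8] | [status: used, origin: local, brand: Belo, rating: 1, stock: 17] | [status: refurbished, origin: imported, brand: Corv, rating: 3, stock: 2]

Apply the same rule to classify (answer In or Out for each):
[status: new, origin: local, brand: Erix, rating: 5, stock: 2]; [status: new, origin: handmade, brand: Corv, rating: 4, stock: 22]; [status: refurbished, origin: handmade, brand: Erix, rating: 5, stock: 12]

'In' ⟺ origin is handmade OR brand is Delt.

Out, In, In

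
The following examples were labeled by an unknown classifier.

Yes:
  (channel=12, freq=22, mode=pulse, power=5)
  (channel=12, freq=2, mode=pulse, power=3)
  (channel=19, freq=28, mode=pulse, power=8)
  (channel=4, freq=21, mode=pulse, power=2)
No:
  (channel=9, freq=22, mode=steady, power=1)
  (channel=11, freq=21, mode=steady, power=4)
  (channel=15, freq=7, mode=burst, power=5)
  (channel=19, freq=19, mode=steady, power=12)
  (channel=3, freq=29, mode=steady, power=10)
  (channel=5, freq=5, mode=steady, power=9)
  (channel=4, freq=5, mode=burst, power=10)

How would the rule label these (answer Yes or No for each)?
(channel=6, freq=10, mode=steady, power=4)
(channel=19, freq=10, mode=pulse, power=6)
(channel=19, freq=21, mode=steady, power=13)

Checking candidate rules against both groups, what survives is: mode is pulse.
No: (channel=6, freq=10, mode=steady, power=4), since mode is steady.
Yes: (channel=19, freq=10, mode=pulse, power=6), since mode is pulse.
No: (channel=19, freq=21, mode=steady, power=13), since mode is steady.

No, Yes, No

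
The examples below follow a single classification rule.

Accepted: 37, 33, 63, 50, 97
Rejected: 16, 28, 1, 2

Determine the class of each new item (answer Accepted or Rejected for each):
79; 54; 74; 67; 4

Every 'Accepted' example satisfies: at least 33. None of the 'Rejected' examples do.
Accepted: 79, since 79 ≥ 33. Accepted: 54, since 54 ≥ 33. Accepted: 74, since 74 ≥ 33. Accepted: 67, since 67 ≥ 33. Rejected: 4, since 4 < 33.

Accepted, Accepted, Accepted, Accepted, Rejected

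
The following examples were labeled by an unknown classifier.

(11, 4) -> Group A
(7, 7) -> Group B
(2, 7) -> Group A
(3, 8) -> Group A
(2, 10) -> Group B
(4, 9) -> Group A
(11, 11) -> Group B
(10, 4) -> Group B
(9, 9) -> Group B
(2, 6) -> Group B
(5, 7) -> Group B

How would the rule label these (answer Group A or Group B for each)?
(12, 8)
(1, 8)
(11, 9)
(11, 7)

Rule: sum is odd. This holds for each 'Group A' example and fails for each 'Group B' one.
(12, 8): Group B (12+8 = 20). (1, 8): Group A (1+8 = 9). (11, 9): Group B (11+9 = 20). (11, 7): Group B (11+7 = 18).

Group B, Group A, Group B, Group B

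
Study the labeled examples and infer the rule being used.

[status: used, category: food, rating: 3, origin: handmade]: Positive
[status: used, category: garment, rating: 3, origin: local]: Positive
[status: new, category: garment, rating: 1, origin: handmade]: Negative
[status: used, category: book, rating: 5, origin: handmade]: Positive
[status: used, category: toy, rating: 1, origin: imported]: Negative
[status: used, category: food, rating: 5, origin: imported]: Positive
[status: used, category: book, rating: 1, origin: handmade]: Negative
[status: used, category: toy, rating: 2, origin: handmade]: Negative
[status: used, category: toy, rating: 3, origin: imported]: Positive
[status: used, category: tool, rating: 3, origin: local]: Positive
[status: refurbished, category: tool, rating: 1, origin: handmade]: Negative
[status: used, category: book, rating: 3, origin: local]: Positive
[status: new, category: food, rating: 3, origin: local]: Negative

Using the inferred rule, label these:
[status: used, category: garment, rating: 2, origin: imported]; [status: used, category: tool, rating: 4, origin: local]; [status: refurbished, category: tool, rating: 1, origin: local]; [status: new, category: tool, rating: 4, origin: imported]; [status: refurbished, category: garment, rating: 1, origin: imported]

Negative, Positive, Negative, Negative, Negative

'Positive' ⟺ status is used AND rating ≥ 3.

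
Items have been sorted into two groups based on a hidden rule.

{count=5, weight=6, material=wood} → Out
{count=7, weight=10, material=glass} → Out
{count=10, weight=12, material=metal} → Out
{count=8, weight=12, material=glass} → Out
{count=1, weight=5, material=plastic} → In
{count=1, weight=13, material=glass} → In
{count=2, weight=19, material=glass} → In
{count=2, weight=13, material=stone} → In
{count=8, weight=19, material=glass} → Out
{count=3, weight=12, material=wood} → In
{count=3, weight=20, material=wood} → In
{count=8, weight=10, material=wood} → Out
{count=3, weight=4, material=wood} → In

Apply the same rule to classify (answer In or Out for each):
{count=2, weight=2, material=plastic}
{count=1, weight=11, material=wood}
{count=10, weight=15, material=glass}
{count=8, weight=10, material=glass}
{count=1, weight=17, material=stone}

In, In, Out, Out, In

All 'In' examples share one property — count ≤ 3 — and every 'Out' example lacks it.
{count=2, weight=2, material=plastic}: In (count = 2).
{count=1, weight=11, material=wood}: In (count = 1).
{count=10, weight=15, material=glass}: Out (count = 10).
{count=8, weight=10, material=glass}: Out (count = 8).
{count=1, weight=17, material=stone}: In (count = 1).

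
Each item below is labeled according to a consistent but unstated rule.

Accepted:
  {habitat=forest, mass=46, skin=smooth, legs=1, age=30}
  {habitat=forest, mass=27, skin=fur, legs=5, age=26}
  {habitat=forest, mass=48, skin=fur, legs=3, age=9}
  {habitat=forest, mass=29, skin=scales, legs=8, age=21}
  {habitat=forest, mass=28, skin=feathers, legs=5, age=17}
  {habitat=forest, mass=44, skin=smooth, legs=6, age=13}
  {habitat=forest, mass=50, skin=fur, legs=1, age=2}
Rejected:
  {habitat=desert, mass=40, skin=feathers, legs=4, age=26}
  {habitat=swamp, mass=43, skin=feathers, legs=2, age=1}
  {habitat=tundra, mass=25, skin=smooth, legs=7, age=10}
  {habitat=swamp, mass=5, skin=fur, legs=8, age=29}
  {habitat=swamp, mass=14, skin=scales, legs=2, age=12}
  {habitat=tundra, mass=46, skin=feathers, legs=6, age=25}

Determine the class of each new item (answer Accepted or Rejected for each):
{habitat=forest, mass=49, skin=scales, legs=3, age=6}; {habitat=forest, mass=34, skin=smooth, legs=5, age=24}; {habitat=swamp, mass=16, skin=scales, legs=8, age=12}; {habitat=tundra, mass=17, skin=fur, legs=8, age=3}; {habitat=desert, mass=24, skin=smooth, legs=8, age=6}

Accepted, Accepted, Rejected, Rejected, Rejected

Looking at the examples, the only property every 'Accepted' case has and every 'Rejected' case lacks is: habitat is forest.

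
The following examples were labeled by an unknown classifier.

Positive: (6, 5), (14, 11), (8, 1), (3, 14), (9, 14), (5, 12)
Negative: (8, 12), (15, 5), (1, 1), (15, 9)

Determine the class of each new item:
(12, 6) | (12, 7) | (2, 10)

Negative, Positive, Negative

The simplest hypothesis consistent with all the labels is: sum is odd.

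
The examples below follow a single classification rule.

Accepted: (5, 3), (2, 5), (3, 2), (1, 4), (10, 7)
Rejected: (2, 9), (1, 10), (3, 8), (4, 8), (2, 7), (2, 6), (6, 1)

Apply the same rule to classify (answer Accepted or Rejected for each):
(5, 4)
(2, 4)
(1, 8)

All 'Accepted' examples share one property — |first − second| ≤ 3 — and every 'Rejected' example lacks it.
(5, 4) — |5−4| = 1, hence Accepted. (2, 4) — |2−4| = 2, hence Accepted. (1, 8) — |1−8| = 7, hence Rejected.

Accepted, Accepted, Rejected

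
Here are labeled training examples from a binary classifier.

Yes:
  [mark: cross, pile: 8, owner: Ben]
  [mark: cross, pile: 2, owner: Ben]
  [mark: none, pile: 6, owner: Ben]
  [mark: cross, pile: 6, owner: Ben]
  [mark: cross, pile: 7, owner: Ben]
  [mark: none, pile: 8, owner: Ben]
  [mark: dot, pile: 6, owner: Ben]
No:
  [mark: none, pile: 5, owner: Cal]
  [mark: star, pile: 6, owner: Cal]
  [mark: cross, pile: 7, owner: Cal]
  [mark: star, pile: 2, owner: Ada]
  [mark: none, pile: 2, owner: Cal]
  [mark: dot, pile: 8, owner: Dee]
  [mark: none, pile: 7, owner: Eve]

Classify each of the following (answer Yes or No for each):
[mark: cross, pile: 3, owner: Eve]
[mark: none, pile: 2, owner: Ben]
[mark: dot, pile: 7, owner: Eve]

No, Yes, No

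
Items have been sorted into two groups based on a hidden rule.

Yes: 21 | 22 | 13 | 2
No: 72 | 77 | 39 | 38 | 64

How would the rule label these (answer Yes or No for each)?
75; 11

Every 'Yes' example satisfies: at most 22. None of the 'No' examples do.
75: 75 > 22, doesn't match → No.
11: 11 ≤ 22, passes → Yes.

No, Yes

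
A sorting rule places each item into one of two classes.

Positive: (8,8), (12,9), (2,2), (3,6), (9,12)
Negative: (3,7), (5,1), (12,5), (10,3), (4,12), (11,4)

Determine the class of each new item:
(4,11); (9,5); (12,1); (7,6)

Negative, Negative, Negative, Positive

The distinguishing property — |first − second| ≤ 3 — holds for all the 'Positive' cases and none of the 'Negative' cases.
(4,11) — |4−11| = 7, hence Negative.
(9,5) — |9−5| = 4, hence Negative.
(12,1) — |12−1| = 11, hence Negative.
(7,6) — |7−6| = 1, hence Positive.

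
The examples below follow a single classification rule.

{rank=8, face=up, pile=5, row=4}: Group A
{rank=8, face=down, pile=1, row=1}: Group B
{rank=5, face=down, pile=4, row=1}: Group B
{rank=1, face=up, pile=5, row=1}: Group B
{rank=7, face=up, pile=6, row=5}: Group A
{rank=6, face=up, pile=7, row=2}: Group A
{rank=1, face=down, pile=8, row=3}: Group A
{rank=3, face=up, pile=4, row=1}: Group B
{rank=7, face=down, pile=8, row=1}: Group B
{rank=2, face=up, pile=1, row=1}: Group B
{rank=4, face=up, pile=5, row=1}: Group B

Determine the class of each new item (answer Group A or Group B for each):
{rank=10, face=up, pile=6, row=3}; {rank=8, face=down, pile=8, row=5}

All 'Group A' examples share one property — row ≥ 2 — and every 'Group B' example lacks it.
Group A: {rank=10, face=up, pile=6, row=3}, since row = 3.
Group A: {rank=8, face=down, pile=8, row=5}, since row = 5.

Group A, Group A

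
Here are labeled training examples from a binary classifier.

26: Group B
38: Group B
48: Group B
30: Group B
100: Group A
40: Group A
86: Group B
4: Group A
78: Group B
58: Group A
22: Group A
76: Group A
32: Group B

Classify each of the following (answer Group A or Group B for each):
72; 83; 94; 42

Group B, Group B, Group A, Group B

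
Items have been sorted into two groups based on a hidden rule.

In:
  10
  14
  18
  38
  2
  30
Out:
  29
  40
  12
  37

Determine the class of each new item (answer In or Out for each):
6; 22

In, In

One predicate separates the groups cleanly: ≡ 2 (mod 4).
6: 6 mod 4 = 2 — meets the rule, so In.
22: 22 mod 4 = 2 — meets the rule, so In.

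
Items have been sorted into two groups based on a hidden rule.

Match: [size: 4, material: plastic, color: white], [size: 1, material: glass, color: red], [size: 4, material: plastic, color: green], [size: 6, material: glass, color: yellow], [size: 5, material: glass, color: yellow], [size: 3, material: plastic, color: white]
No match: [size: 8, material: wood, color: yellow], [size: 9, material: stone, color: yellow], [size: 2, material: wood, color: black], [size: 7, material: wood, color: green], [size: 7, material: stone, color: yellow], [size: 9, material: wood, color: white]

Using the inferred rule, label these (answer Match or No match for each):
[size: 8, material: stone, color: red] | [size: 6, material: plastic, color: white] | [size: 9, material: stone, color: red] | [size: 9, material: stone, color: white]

No match, Match, No match, No match

The distinguishing property — material is glass OR material is plastic — holds for all the 'Match' cases and none of the 'No match' cases.
No match: [size: 8, material: stone, color: red], since material is stone. Match: [size: 6, material: plastic, color: white], since material is plastic. No match: [size: 9, material: stone, color: red], since material is stone. No match: [size: 9, material: stone, color: white], since material is stone.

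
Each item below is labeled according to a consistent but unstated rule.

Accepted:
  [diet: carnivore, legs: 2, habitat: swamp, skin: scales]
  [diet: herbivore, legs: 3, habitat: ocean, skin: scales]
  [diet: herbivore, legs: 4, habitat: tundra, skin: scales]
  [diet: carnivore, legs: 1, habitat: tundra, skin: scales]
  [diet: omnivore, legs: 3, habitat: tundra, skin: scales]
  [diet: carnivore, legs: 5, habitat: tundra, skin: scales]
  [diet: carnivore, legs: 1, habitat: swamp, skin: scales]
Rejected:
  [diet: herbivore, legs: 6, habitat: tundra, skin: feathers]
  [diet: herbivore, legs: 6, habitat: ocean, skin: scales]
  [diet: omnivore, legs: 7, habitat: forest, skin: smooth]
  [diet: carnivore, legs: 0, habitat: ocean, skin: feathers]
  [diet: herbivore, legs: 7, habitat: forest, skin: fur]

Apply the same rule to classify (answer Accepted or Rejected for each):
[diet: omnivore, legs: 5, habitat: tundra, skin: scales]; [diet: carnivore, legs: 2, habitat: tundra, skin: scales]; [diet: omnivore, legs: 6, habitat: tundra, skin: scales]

Accepted, Accepted, Rejected

Rule: skin is scales AND legs ≤ 5. This holds for each 'Accepted' example and fails for each 'Rejected' one.
[diet: omnivore, legs: 5, habitat: tundra, skin: scales] → skin is scales, legs = 5 → Accepted. [diet: carnivore, legs: 2, habitat: tundra, skin: scales] → skin is scales, legs = 2 → Accepted. [diet: omnivore, legs: 6, habitat: tundra, skin: scales] → skin is scales, legs = 6 → Rejected.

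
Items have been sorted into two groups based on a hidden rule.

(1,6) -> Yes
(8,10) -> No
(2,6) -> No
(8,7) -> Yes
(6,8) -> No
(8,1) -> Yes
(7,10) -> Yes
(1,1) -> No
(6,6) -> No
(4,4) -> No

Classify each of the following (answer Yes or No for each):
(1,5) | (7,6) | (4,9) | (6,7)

A rule that fits every label: sum is odd — true of each 'Yes' example, false of each 'No' one.
(1,5): 1+5 = 6, does not pass → No. (7,6): 7+6 = 13, has this property → Yes. (4,9): 4+9 = 13, has this property → Yes. (6,7): 6+7 = 13, has this property → Yes.

No, Yes, Yes, Yes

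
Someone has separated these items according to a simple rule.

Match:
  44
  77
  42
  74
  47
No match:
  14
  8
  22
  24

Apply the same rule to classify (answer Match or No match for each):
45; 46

The classifier is using: at least 42.

Match, Match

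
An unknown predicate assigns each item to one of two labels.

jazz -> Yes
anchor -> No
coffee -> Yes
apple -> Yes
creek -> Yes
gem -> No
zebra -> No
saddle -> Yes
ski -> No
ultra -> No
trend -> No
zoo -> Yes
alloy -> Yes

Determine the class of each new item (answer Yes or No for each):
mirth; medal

No, No

The rule appears to be: has a double letter.
mirth → no doubled letter → No. medal → no doubled letter → No.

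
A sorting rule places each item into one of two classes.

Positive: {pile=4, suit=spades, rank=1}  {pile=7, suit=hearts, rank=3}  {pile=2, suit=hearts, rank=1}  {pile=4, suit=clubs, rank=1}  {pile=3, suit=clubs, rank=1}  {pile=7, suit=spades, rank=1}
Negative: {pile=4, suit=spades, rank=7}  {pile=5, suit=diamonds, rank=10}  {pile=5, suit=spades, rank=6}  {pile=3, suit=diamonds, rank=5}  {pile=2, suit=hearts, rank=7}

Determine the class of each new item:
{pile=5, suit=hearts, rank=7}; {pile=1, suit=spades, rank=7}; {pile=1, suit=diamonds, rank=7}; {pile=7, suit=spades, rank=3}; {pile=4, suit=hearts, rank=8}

Negative, Negative, Negative, Positive, Negative

The classifier is using: rank ≤ 3.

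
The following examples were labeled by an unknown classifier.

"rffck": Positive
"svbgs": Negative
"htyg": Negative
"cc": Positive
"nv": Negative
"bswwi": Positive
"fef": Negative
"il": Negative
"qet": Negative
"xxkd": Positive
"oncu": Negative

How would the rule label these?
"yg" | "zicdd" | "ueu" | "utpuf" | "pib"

Negative, Positive, Negative, Negative, Negative

The common property of the 'Positive' items is: has a double letter. No 'Negative' item has it.
"yg": Negative (no doubled letter).
"zicdd": Positive ('dd' doubled).
"ueu": Negative (no doubled letter).
"utpuf": Negative (no doubled letter).
"pib": Negative (no doubled letter).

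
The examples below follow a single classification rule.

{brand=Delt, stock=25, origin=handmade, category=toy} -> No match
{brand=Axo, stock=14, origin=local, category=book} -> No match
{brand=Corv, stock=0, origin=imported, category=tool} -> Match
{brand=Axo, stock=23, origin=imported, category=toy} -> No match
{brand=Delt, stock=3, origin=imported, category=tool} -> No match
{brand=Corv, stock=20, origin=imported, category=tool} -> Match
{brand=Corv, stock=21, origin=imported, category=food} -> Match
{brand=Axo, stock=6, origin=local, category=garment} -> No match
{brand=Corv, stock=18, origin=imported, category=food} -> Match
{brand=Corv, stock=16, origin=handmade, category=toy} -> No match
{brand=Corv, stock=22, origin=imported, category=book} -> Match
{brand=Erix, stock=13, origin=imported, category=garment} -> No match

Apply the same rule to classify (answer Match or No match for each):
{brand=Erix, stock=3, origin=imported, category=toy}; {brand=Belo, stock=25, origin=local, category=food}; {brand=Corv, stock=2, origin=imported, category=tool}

The rule appears to be: brand is Corv AND origin is imported.
No match: {brand=Erix, stock=3, origin=imported, category=toy}, since brand is Erix, origin is imported. No match: {brand=Belo, stock=25, origin=local, category=food}, since brand is Belo, origin is local. Match: {brand=Corv, stock=2, origin=imported, category=tool}, since brand is Corv, origin is imported.

No match, No match, Match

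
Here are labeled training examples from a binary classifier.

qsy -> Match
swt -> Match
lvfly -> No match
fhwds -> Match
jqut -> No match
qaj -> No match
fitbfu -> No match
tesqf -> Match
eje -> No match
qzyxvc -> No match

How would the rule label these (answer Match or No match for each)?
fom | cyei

All 'Match' examples share one property — contains 's' — and every 'No match' example lacks it.
fom: no 's', doesn't match → No match.
cyei: no 's', doesn't match → No match.

No match, No match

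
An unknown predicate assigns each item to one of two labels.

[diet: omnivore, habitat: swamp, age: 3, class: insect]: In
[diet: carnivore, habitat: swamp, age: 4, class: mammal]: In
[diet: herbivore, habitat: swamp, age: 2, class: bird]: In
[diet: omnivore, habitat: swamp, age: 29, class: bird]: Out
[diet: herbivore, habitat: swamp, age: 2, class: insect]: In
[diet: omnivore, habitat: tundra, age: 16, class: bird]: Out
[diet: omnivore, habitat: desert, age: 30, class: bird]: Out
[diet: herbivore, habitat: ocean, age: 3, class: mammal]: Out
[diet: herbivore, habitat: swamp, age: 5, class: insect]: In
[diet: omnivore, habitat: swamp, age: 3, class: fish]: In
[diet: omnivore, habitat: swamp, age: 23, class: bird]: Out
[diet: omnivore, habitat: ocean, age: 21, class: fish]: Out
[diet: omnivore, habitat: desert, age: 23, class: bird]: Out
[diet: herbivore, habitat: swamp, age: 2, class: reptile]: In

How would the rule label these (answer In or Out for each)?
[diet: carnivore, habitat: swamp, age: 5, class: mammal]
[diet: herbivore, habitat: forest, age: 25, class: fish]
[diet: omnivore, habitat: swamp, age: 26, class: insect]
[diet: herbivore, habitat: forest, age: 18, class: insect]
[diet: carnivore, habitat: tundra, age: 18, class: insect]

A rule that fits every label: habitat is swamp AND age ≤ 5 — true of each 'In' example, false of each 'Out' one.
In: [diet: carnivore, habitat: swamp, age: 5, class: mammal], since habitat is swamp, age = 5. Out: [diet: herbivore, habitat: forest, age: 25, class: fish], since habitat is forest, age = 25. Out: [diet: omnivore, habitat: swamp, age: 26, class: insect], since habitat is swamp, age = 26. Out: [diet: herbivore, habitat: forest, age: 18, class: insect], since habitat is forest, age = 18. Out: [diet: carnivore, habitat: tundra, age: 18, class: insect], since habitat is tundra, age = 18.

In, Out, Out, Out, Out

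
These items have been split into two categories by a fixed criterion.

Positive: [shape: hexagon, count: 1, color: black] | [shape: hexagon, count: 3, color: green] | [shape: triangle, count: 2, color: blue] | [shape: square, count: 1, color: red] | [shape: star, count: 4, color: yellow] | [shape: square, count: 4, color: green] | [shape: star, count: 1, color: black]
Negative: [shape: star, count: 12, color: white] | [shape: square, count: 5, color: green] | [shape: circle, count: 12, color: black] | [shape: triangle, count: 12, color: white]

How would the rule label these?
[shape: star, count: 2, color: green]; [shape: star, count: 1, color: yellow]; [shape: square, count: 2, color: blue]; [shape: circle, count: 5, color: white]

Positive, Positive, Positive, Negative

'Positive' ⟺ count ≤ 4.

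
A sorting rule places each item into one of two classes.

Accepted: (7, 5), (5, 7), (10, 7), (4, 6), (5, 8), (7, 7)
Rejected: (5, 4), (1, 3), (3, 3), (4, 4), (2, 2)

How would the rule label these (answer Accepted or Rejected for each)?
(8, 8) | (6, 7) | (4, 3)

Accepted, Accepted, Rejected

One predicate separates the groups cleanly: sum ≥ 10.
(8, 8): Accepted (8+8 = 16).
(6, 7): Accepted (6+7 = 13).
(4, 3): Rejected (4+3 = 7).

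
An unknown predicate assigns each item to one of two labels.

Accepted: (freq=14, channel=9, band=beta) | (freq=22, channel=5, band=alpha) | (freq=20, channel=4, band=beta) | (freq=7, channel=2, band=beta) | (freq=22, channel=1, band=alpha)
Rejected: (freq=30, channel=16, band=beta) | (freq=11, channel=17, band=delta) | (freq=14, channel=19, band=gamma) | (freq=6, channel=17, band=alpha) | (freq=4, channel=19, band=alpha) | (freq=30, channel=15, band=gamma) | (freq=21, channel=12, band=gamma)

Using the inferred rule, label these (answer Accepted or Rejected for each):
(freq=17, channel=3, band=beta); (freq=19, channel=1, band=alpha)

The classifier is using: channel ≤ 9.

Accepted, Accepted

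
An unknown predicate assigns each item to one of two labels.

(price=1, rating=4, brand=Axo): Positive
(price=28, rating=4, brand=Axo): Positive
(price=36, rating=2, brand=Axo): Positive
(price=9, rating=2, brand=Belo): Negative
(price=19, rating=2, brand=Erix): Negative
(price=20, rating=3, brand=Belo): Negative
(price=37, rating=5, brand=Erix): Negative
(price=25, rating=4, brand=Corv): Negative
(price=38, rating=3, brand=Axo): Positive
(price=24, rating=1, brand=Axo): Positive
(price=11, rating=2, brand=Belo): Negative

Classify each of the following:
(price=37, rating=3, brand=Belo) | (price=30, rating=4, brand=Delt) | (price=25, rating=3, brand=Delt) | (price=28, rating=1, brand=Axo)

Negative, Negative, Negative, Positive

Checking candidate rules against both groups, what survives is: brand is Axo.
Negative: (price=37, rating=3, brand=Belo), since brand is Belo. Negative: (price=30, rating=4, brand=Delt), since brand is Delt. Negative: (price=25, rating=3, brand=Delt), since brand is Delt. Positive: (price=28, rating=1, brand=Axo), since brand is Axo.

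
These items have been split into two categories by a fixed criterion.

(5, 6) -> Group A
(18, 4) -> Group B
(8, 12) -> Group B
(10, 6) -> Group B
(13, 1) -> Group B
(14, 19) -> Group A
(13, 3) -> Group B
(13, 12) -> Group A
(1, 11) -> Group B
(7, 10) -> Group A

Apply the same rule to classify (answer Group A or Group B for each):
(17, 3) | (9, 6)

Group B, Group A

'Group A' ⟺ sum is odd.
(17, 3) — 17+3 = 20, hence Group B. (9, 6) — 9+6 = 15, hence Group A.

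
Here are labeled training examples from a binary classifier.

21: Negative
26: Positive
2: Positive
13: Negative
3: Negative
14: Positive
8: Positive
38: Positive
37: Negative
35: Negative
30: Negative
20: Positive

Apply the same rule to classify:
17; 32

Negative, Positive

The rule appears to be: ≡ 2 (mod 6).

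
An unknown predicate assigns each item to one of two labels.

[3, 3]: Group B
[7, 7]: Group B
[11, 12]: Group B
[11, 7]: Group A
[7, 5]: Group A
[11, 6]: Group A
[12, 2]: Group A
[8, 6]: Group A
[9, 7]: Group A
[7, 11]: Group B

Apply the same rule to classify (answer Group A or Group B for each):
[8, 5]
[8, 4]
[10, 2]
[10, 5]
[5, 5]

'Group A' ⟺ first > second.

Group A, Group A, Group A, Group A, Group B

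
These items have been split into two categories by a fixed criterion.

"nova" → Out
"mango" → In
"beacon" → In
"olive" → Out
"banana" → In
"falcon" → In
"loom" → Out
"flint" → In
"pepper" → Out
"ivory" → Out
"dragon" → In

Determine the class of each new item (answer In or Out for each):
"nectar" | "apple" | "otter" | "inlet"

The classifier is using: length ≥ 5 AND contains 'n'.
"nectar" — length 6, has 'n', hence In.
"apple" — length 5, no 'n', hence Out.
"otter" — length 5, no 'n', hence Out.
"inlet" — length 5, has 'n', hence In.

In, Out, Out, In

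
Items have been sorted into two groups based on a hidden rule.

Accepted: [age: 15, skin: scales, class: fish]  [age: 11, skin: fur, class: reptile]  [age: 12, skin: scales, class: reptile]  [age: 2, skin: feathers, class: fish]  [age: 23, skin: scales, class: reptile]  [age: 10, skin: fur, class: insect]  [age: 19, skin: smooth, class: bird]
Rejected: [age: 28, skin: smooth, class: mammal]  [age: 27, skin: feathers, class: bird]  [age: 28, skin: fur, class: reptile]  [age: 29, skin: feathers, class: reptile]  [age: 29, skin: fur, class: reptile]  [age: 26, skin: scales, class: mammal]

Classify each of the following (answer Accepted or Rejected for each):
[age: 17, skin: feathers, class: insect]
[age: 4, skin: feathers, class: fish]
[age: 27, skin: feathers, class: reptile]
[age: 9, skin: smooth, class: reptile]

Accepted, Accepted, Rejected, Accepted

The distinguishing property — age ≤ 23 — holds for all the 'Accepted' cases and none of the 'Rejected' cases.
Accepted: [age: 17, skin: feathers, class: insect], since age = 17. Accepted: [age: 4, skin: feathers, class: fish], since age = 4. Rejected: [age: 27, skin: feathers, class: reptile], since age = 27. Accepted: [age: 9, skin: smooth, class: reptile], since age = 9.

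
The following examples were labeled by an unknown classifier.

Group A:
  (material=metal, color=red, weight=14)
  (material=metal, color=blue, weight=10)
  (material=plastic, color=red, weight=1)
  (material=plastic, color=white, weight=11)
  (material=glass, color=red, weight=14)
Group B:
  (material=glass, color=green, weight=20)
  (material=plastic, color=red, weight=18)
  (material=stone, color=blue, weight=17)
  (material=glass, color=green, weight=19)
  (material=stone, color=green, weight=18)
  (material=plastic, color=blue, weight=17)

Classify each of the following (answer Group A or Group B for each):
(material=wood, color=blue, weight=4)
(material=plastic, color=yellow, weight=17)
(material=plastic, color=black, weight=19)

Group A, Group B, Group B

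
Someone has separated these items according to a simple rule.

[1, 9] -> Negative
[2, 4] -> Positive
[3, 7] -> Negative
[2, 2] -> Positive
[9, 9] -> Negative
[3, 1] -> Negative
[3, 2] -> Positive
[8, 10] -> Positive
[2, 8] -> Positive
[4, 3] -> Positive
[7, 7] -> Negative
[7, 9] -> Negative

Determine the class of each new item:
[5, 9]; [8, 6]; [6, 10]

Negative, Positive, Positive

Every 'Positive' example satisfies: product is even. None of the 'Negative' examples do.
[5, 9] → 5·9 = 45 → Negative.
[8, 6] → 8·6 = 48 → Positive.
[6, 10] → 6·10 = 60 → Positive.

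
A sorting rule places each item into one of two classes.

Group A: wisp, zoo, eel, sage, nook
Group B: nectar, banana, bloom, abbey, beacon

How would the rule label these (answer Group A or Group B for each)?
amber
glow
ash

Group B, Group A, Group A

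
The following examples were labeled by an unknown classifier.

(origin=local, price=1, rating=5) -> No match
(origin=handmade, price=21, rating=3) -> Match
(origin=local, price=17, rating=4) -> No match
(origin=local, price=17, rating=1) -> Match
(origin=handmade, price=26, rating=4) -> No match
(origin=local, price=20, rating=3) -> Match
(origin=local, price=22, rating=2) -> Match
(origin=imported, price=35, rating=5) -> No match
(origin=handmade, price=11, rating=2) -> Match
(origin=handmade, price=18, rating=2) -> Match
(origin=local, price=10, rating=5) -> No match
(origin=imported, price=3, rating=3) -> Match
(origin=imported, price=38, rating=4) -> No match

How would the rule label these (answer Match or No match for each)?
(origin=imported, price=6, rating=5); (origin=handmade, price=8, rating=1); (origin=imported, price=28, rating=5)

No match, Match, No match

The distinguishing property — rating ≤ 3 — holds for all the 'Match' cases and none of the 'No match' cases.
(origin=imported, price=6, rating=5): No match (rating = 5).
(origin=handmade, price=8, rating=1): Match (rating = 1).
(origin=imported, price=28, rating=5): No match (rating = 5).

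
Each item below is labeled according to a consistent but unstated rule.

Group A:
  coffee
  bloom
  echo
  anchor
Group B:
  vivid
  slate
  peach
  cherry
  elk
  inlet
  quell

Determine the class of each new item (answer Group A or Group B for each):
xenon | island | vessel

Group A, Group B, Group B

Looking at the examples, the only property every 'Group A' case has and every 'Group B' case lacks is: contains 'o'.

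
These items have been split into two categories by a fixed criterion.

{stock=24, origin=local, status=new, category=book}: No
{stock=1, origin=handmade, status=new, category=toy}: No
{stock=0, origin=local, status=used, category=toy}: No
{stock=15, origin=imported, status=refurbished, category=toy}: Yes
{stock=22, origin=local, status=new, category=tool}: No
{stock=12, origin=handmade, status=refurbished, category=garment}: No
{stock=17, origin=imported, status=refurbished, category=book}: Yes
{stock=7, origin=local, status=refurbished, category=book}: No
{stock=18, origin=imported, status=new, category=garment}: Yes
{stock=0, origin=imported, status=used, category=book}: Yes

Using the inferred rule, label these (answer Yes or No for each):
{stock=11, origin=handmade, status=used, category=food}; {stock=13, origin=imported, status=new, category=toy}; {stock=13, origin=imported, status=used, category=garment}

No, Yes, Yes

The simplest hypothesis consistent with all the labels is: origin is imported.
{stock=11, origin=handmade, status=used, category=food}: No (origin is handmade). {stock=13, origin=imported, status=new, category=toy}: Yes (origin is imported). {stock=13, origin=imported, status=used, category=garment}: Yes (origin is imported).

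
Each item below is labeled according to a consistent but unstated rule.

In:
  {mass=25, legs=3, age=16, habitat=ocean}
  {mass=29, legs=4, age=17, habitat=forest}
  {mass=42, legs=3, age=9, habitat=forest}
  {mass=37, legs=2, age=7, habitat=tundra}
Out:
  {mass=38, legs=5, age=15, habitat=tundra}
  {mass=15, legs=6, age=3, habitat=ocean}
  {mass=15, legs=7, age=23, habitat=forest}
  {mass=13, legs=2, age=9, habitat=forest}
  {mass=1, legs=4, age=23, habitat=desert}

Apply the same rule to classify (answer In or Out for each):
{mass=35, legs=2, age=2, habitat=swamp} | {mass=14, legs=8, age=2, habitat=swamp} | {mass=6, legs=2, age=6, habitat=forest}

In, Out, Out

The simplest hypothesis consistent with all the labels is: mass ≥ 15 AND legs ≤ 4.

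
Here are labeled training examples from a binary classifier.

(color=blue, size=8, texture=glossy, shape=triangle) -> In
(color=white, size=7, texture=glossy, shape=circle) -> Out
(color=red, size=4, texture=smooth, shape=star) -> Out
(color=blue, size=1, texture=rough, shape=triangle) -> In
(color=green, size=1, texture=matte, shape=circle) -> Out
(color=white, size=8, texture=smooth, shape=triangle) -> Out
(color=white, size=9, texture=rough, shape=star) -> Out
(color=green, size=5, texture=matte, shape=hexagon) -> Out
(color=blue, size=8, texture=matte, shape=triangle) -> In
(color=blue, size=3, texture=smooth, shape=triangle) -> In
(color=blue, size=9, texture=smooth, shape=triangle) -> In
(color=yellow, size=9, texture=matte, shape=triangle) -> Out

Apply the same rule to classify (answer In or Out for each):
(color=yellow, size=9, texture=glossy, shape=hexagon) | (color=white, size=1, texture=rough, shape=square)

Every 'In' example satisfies: color is blue. None of the 'Out' examples do.
(color=yellow, size=9, texture=glossy, shape=hexagon): color is yellow — fails the rule, so Out.
(color=white, size=1, texture=rough, shape=square): color is white — fails the rule, so Out.

Out, Out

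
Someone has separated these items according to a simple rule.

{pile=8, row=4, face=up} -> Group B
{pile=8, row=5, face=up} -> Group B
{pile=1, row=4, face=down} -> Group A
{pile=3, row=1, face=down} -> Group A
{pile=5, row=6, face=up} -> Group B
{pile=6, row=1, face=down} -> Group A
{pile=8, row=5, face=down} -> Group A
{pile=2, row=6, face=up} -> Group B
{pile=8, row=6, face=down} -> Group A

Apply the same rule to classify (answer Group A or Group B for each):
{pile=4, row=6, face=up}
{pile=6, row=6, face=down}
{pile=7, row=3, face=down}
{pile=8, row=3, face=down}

Group B, Group A, Group A, Group A

Checking candidate rules against both groups, what survives is: face is down.
{pile=4, row=6, face=up} — face is up, hence Group B.
{pile=6, row=6, face=down} — face is down, hence Group A.
{pile=7, row=3, face=down} — face is down, hence Group A.
{pile=8, row=3, face=down} — face is down, hence Group A.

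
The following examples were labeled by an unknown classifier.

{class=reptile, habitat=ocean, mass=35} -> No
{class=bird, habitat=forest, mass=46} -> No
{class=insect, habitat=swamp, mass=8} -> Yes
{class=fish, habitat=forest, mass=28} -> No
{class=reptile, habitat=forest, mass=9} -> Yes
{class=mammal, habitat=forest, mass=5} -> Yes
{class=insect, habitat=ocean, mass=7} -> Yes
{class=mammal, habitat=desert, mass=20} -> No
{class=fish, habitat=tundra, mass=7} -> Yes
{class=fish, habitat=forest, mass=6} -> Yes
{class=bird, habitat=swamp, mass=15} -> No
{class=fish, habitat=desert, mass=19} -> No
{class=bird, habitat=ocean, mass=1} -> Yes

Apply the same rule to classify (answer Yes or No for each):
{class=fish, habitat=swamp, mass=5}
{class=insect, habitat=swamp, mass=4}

The distinguishing property — mass ≤ 9 — holds for all the 'Yes' cases and none of the 'No' cases.
{class=fish, habitat=swamp, mass=5}: mass = 5 — meets the rule, so Yes. {class=insect, habitat=swamp, mass=4}: mass = 4 — meets the rule, so Yes.

Yes, Yes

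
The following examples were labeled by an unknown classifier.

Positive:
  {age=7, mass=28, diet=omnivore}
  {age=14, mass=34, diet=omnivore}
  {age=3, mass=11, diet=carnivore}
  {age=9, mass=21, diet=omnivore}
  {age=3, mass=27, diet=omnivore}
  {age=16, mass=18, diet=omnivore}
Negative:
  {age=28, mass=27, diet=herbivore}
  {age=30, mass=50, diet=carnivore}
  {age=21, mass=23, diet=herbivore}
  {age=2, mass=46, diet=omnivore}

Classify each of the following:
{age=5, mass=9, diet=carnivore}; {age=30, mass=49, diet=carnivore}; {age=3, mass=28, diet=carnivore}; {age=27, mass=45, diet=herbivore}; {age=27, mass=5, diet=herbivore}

Positive, Negative, Positive, Negative, Negative

The rule appears to be: age ≥ 3 AND age ≤ 16.
{age=5, mass=9, diet=carnivore}: age = 5, meets the rule → Positive.
{age=30, mass=49, diet=carnivore}: age = 30, does not satisfy this → Negative.
{age=3, mass=28, diet=carnivore}: age = 3, meets the rule → Positive.
{age=27, mass=45, diet=herbivore}: age = 27, does not satisfy this → Negative.
{age=27, mass=5, diet=herbivore}: age = 27, does not satisfy this → Negative.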